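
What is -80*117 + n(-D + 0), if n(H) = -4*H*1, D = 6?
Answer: -9336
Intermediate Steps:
n(H) = -4*H
-80*117 + n(-D + 0) = -80*117 - 4*(-1*6 + 0) = -9360 - 4*(-6 + 0) = -9360 - 4*(-6) = -9360 + 24 = -9336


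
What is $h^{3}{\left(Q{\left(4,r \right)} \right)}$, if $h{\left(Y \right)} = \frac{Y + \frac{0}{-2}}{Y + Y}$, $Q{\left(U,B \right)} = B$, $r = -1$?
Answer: $\frac{1}{8} \approx 0.125$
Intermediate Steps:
$h{\left(Y \right)} = \frac{1}{2}$ ($h{\left(Y \right)} = \frac{Y + 0 \left(- \frac{1}{2}\right)}{2 Y} = \left(Y + 0\right) \frac{1}{2 Y} = Y \frac{1}{2 Y} = \frac{1}{2}$)
$h^{3}{\left(Q{\left(4,r \right)} \right)} = \left(\frac{1}{2}\right)^{3} = \frac{1}{8}$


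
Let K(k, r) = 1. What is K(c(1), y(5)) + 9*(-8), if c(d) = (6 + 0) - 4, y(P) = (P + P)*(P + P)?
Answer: -71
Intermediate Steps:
y(P) = 4*P² (y(P) = (2*P)*(2*P) = 4*P²)
c(d) = 2 (c(d) = 6 - 4 = 2)
K(c(1), y(5)) + 9*(-8) = 1 + 9*(-8) = 1 - 72 = -71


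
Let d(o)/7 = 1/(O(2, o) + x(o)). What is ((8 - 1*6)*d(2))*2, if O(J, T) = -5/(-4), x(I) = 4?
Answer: 16/3 ≈ 5.3333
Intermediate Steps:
O(J, T) = 5/4 (O(J, T) = -5*(-¼) = 5/4)
d(o) = 4/3 (d(o) = 7/(5/4 + 4) = 7/(21/4) = 7*(4/21) = 4/3)
((8 - 1*6)*d(2))*2 = ((8 - 1*6)*(4/3))*2 = ((8 - 6)*(4/3))*2 = (2*(4/3))*2 = (8/3)*2 = 16/3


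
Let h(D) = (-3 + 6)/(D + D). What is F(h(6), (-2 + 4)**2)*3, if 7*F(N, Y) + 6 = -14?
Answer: -60/7 ≈ -8.5714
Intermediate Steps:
h(D) = 3/(2*D) (h(D) = 3/((2*D)) = 3*(1/(2*D)) = 3/(2*D))
F(N, Y) = -20/7 (F(N, Y) = -6/7 + (1/7)*(-14) = -6/7 - 2 = -20/7)
F(h(6), (-2 + 4)**2)*3 = -20/7*3 = -60/7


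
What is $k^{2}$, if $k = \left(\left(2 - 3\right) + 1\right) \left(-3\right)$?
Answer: $0$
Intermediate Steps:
$k = 0$ ($k = \left(-1 + 1\right) \left(-3\right) = 0 \left(-3\right) = 0$)
$k^{2} = 0^{2} = 0$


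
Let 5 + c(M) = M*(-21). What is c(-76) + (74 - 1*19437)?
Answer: -17772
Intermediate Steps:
c(M) = -5 - 21*M (c(M) = -5 + M*(-21) = -5 - 21*M)
c(-76) + (74 - 1*19437) = (-5 - 21*(-76)) + (74 - 1*19437) = (-5 + 1596) + (74 - 19437) = 1591 - 19363 = -17772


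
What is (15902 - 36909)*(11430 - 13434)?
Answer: 42098028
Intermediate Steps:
(15902 - 36909)*(11430 - 13434) = -21007*(-2004) = 42098028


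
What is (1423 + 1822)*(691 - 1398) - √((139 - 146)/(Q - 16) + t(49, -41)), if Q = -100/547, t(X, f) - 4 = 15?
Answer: -2294215 - 3*√42297069/4426 ≈ -2.2942e+6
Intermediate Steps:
t(X, f) = 19 (t(X, f) = 4 + 15 = 19)
Q = -100/547 (Q = -100*1/547 = -100/547 ≈ -0.18282)
(1423 + 1822)*(691 - 1398) - √((139 - 146)/(Q - 16) + t(49, -41)) = (1423 + 1822)*(691 - 1398) - √((139 - 146)/(-100/547 - 16) + 19) = 3245*(-707) - √(-7/(-8852/547) + 19) = -2294215 - √(-7*(-547/8852) + 19) = -2294215 - √(3829/8852 + 19) = -2294215 - √(172017/8852) = -2294215 - 3*√42297069/4426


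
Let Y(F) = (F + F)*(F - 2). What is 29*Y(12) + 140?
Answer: 7100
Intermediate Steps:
Y(F) = 2*F*(-2 + F) (Y(F) = (2*F)*(-2 + F) = 2*F*(-2 + F))
29*Y(12) + 140 = 29*(2*12*(-2 + 12)) + 140 = 29*(2*12*10) + 140 = 29*240 + 140 = 6960 + 140 = 7100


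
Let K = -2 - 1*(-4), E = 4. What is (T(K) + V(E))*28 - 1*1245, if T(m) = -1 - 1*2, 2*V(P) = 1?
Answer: -1315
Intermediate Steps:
K = 2 (K = -2 + 4 = 2)
V(P) = 1/2 (V(P) = (1/2)*1 = 1/2)
T(m) = -3 (T(m) = -1 - 2 = -3)
(T(K) + V(E))*28 - 1*1245 = (-3 + 1/2)*28 - 1*1245 = -5/2*28 - 1245 = -70 - 1245 = -1315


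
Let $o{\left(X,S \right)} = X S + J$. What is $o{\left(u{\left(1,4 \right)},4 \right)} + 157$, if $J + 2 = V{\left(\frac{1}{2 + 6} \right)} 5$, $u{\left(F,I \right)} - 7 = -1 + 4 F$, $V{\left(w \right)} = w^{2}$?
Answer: $\frac{12485}{64} \approx 195.08$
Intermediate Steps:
$u{\left(F,I \right)} = 6 + 4 F$ ($u{\left(F,I \right)} = 7 + \left(-1 + 4 F\right) = 6 + 4 F$)
$J = - \frac{123}{64}$ ($J = -2 + \left(\frac{1}{2 + 6}\right)^{2} \cdot 5 = -2 + \left(\frac{1}{8}\right)^{2} \cdot 5 = -2 + \frac{1}{64} \cdot 5 = -2 + \frac{5}{64} = - \frac{123}{64} \approx -1.9219$)
$o{\left(X,S \right)} = - \frac{123}{64} + S X$ ($o{\left(X,S \right)} = X S - \frac{123}{64} = S X - \frac{123}{64} = - \frac{123}{64} + S X$)
$o{\left(u{\left(1,4 \right)},4 \right)} + 157 = \left(- \frac{123}{64} + 4 \left(6 + 4 \cdot 1\right)\right) + 157 = \left(- \frac{123}{64} + 4 \left(6 + 4\right)\right) + 157 = \left(- \frac{123}{64} + 4 \cdot 10\right) + 157 = \left(- \frac{123}{64} + 40\right) + 157 = \frac{2437}{64} + 157 = \frac{12485}{64}$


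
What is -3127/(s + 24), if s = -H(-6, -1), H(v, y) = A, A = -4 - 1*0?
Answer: -3127/28 ≈ -111.68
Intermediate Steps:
A = -4 (A = -4 + 0 = -4)
H(v, y) = -4
s = 4 (s = -1*(-4) = 4)
-3127/(s + 24) = -3127/(4 + 24) = -3127/28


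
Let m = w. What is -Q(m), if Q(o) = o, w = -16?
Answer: 16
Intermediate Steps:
m = -16
-Q(m) = -1*(-16) = 16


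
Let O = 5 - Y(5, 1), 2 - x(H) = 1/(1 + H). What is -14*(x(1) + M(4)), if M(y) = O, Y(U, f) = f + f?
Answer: -63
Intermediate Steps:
Y(U, f) = 2*f
x(H) = 2 - 1/(1 + H)
O = 3 (O = 5 - 2 = 3)
M(y) = 3
-14*(x(1) + M(4)) = -14*((1 + 2*1)/(1 + 1) + 3) = -14*((1 + 2)/2 + 3) = -14*((1/2)*3 + 3) = -14*(3/2 + 3) = -14*9/2 = -63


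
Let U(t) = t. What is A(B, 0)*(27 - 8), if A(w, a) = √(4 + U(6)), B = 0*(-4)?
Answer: 19*√10 ≈ 60.083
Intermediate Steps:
B = 0
A(w, a) = √10 (A(w, a) = √(4 + 6) = √10)
A(B, 0)*(27 - 8) = √10*(27 - 8) = √10*19 = 19*√10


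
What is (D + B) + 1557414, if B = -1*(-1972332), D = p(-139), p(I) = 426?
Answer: 3530172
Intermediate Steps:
D = 426
B = 1972332
(D + B) + 1557414 = (426 + 1972332) + 1557414 = 1972758 + 1557414 = 3530172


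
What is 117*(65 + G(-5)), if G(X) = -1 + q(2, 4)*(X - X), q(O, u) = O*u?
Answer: 7488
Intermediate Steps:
G(X) = -1 (G(X) = -1 + (2*4)*(X - X) = -1 + 8*0 = -1 + 0 = -1)
117*(65 + G(-5)) = 117*(65 - 1) = 117*64 = 7488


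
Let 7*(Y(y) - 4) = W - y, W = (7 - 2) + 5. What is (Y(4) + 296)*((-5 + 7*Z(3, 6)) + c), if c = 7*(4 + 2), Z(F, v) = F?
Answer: 122148/7 ≈ 17450.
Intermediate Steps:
W = 10 (W = 5 + 5 = 10)
c = 42 (c = 7*6 = 42)
Y(y) = 38/7 - y/7 (Y(y) = 4 + (10 - y)/7 = 4 + (10/7 - y/7) = 38/7 - y/7)
(Y(4) + 296)*((-5 + 7*Z(3, 6)) + c) = ((38/7 - 1/7*4) + 296)*((-5 + 7*3) + 42) = ((38/7 - 4/7) + 296)*((-5 + 21) + 42) = (34/7 + 296)*(16 + 42) = (2106/7)*58 = 122148/7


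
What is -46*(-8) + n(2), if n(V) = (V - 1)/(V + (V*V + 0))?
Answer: 2209/6 ≈ 368.17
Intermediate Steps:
n(V) = (-1 + V)/(V + V²) (n(V) = (-1 + V)/(V + (V² + 0)) = (-1 + V)/(V + V²))
-46*(-8) + n(2) = -46*(-8) + (-1 + 2)/(2*(1 + 2)) = 368 + (½)*1/3 = 368 + (½)*(⅓)*1 = 368 + ⅙ = 2209/6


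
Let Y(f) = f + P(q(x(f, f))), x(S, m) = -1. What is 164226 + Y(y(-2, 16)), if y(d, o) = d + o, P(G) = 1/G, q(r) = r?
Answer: 164239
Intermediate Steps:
Y(f) = -1 + f (Y(f) = f + 1/(-1) = f - 1 = -1 + f)
164226 + Y(y(-2, 16)) = 164226 + (-1 + (-2 + 16)) = 164226 + (-1 + 14) = 164226 + 13 = 164239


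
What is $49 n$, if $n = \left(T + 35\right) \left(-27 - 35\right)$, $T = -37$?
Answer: $6076$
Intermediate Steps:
$n = 124$ ($n = \left(-37 + 35\right) \left(-27 - 35\right) = \left(-2\right) \left(-62\right) = 124$)
$49 n = 49 \cdot 124 = 6076$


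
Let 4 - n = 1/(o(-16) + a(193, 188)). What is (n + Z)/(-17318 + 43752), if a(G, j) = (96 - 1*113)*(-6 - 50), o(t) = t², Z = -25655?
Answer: -30986409/31932272 ≈ -0.97038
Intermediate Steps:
a(G, j) = 952 (a(G, j) = (96 - 113)*(-56) = -17*(-56) = 952)
n = 4831/1208 (n = 4 - 1/((-16)² + 952) = 4 - 1/(256 + 952) = 4 - 1/1208 = 4831/1208 ≈ 3.9992)
(n + Z)/(-17318 + 43752) = (4831/1208 - 25655)/(-17318 + 43752) = -30986409/1208/26434 = -30986409/1208*1/26434 = -30986409/31932272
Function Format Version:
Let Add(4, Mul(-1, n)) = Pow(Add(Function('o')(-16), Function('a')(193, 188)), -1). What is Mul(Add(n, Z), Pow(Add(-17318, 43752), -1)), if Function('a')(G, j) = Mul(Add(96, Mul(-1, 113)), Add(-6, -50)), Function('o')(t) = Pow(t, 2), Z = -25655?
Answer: Rational(-30986409, 31932272) ≈ -0.97038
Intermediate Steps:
Function('a')(G, j) = 952 (Function('a')(G, j) = Mul(Add(96, -113), -56) = Mul(-17, -56) = 952)
n = Rational(4831, 1208) (n = Add(4, Mul(-1, Pow(Add(Pow(-16, 2), 952), -1))) = Add(4, Mul(-1, Pow(Add(256, 952), -1))) = Add(4, Mul(-1, Pow(1208, -1))) = Add(4, Mul(-1, Rational(1, 1208))) = Add(4, Rational(-1, 1208)) = Rational(4831, 1208) ≈ 3.9992)
Mul(Add(n, Z), Pow(Add(-17318, 43752), -1)) = Mul(Add(Rational(4831, 1208), -25655), Pow(Add(-17318, 43752), -1)) = Mul(Rational(-30986409, 1208), Pow(26434, -1)) = Mul(Rational(-30986409, 1208), Rational(1, 26434)) = Rational(-30986409, 31932272)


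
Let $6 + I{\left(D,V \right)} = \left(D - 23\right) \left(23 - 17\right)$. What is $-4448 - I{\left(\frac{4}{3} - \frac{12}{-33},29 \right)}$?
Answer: $- \frac{47456}{11} \approx -4314.2$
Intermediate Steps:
$I{\left(D,V \right)} = -144 + 6 D$ ($I{\left(D,V \right)} = -6 + \left(D - 23\right) \left(23 - 17\right) = -6 + \left(-23 + D\right) 6 = -6 + \left(-138 + 6 D\right) = -144 + 6 D$)
$-4448 - I{\left(\frac{4}{3} - \frac{12}{-33},29 \right)} = -4448 - \left(-144 + 6 \left(\frac{4}{3} - \frac{12}{-33}\right)\right) = -4448 - \left(-144 + 6 \left(4 \cdot \frac{1}{3} - - \frac{4}{11}\right)\right) = -4448 - \left(-144 + 6 \left(\frac{4}{3} + \frac{4}{11}\right)\right) = -4448 - \left(-144 + 6 \cdot \frac{56}{33}\right) = -4448 - \left(-144 + \frac{112}{11}\right) = -4448 - - \frac{1472}{11} = -4448 + \frac{1472}{11} = - \frac{47456}{11}$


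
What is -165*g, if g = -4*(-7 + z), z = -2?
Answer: -5940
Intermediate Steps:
g = 36 (g = -4*(-7 - 2) = -4*(-9) = 36)
-165*g = -165*36 = -5940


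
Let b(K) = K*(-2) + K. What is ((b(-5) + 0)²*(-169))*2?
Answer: -8450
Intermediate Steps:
b(K) = -K (b(K) = -2*K + K = -K)
((b(-5) + 0)²*(-169))*2 = ((-1*(-5) + 0)²*(-169))*2 = ((5 + 0)²*(-169))*2 = (5²*(-169))*2 = (25*(-169))*2 = -4225*2 = -8450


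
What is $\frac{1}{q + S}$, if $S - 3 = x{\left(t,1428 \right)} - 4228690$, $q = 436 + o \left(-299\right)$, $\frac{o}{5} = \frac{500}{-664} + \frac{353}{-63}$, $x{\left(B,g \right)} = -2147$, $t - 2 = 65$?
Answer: $- \frac{10458}{44142125149} \approx -2.3692 \cdot 10^{-7}$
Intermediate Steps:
$t = 67$ ($t = 2 + 65 = 67$)
$o = - \frac{332365}{10458}$ ($o = 5 \left(\frac{500}{-664} + \frac{353}{-63}\right) = 5 \left(500 \left(- \frac{1}{664}\right) + 353 \left(- \frac{1}{63}\right)\right) = 5 \left(- \frac{125}{166} - \frac{353}{63}\right) = 5 \left(- \frac{66473}{10458}\right) = - \frac{332365}{10458} \approx -31.781$)
$q = \frac{103936823}{10458}$ ($q = 436 - - \frac{99377135}{10458} = 436 + \frac{99377135}{10458} = \frac{103936823}{10458} \approx 9938.5$)
$S = -4230834$ ($S = 3 - 4230837 = -4230834$)
$\frac{1}{q + S} = \frac{1}{\frac{103936823}{10458} - 4230834} = \frac{1}{- \frac{44142125149}{10458}} = - \frac{10458}{44142125149}$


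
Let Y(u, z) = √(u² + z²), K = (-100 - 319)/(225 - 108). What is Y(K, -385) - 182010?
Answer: -182010 + √2029227586/117 ≈ -1.8163e+5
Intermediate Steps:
K = -419/117 ≈ -3.5812
Y(K, -385) - 182010 = √((-419/117)² + (-385)²) - 182010 = √(175561/13689 + 148225) - 182010 = √(2029227586/13689) - 182010 = √2029227586/117 - 182010 = -182010 + √2029227586/117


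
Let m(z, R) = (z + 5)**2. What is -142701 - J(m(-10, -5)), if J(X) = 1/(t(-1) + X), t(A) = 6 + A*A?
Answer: -4566433/32 ≈ -1.4270e+5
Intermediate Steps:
t(A) = 6 + A**2
m(z, R) = (5 + z)**2
J(X) = 1/(7 + X) (J(X) = 1/((6 + (-1)**2) + X) = 1/((6 + 1) + X) = 1/(7 + X))
-142701 - J(m(-10, -5)) = -142701 - 1/(7 + (5 - 10)**2) = -142701 - 1/(7 + (-5)**2) = -142701 - 1/(7 + 25) = -142701 - 1/32 = -4566433/32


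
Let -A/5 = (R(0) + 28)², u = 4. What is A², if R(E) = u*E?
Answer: 15366400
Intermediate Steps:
R(E) = 4*E
A = -3920 (A = -5*(4*0 + 28)² = -5*(0 + 28)² = -5*28² = -5*784 = -3920)
A² = (-3920)² = 15366400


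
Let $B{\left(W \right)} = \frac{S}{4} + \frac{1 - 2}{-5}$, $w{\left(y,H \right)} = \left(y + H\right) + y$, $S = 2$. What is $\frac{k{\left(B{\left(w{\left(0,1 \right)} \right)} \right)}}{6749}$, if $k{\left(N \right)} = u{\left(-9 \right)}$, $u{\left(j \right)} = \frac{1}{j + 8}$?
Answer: $- \frac{1}{6749} \approx -0.00014817$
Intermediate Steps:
$w{\left(y,H \right)} = H + 2 y$ ($w{\left(y,H \right)} = \left(H + y\right) + y = H + 2 y$)
$u{\left(j \right)} = \frac{1}{8 + j}$
$B{\left(W \right)} = \frac{7}{10}$ ($B{\left(W \right)} = \frac{2}{4} + \frac{1 - 2}{-5} = 2 \cdot \frac{1}{4} + \left(1 - 2\right) \left(- \frac{1}{5}\right) = \frac{1}{2} - - \frac{1}{5} = \frac{1}{2} + \frac{1}{5} = \frac{7}{10}$)
$k{\left(N \right)} = -1$ ($k{\left(N \right)} = \frac{1}{8 - 9} = \frac{1}{-1} = -1$)
$\frac{k{\left(B{\left(w{\left(0,1 \right)} \right)} \right)}}{6749} = - \frac{1}{6749}$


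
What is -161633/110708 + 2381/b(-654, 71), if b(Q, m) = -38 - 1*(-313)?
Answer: 219146673/30444700 ≈ 7.1982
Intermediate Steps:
b(Q, m) = 275 (b(Q, m) = -38 + 313 = 275)
-161633/110708 + 2381/b(-654, 71) = -161633/110708 + 2381/275 = 219146673/30444700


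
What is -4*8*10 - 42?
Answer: -362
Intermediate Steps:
-4*8*10 - 42 = -32*10 - 42 = -320 - 42 = -362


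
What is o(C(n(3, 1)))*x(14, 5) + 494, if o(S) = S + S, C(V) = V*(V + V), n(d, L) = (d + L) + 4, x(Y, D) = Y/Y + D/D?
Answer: 1006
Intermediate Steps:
x(Y, D) = 2 (x(Y, D) = 1 + 1 = 2)
n(d, L) = 4 + L + d (n(d, L) = (L + d) + 4 = 4 + L + d)
C(V) = 2*V**2 (C(V) = V*(2*V) = 2*V**2)
o(S) = 2*S
o(C(n(3, 1)))*x(14, 5) + 494 = (2*(2*(4 + 1 + 3)**2))*2 + 494 = (2*(2*8**2))*2 + 494 = (2*(2*64))*2 + 494 = (2*128)*2 + 494 = 256*2 + 494 = 512 + 494 = 1006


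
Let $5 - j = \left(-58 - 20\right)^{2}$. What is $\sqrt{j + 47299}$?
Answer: $6 \sqrt{1145} \approx 203.03$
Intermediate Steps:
$j = -6079$ ($j = 5 - \left(-58 - 20\right)^{2} = 5 - \left(-78\right)^{2} = 5 - 6084 = -6079$)
$\sqrt{j + 47299} = \sqrt{-6079 + 47299} = \sqrt{41220} = 6 \sqrt{1145}$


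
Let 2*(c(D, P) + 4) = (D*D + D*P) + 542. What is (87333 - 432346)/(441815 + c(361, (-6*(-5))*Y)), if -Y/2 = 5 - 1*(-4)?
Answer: -690026/819545 ≈ -0.84196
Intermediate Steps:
Y = -18 (Y = -2*(5 - 1*(-4)) = -2*(5 + 4) = -2*9 = -18)
c(D, P) = 267 + D²/2 + D*P/2 (c(D, P) = -4 + ((D*D + D*P) + 542)/2 = -4 + ((D² + D*P) + 542)/2 = -4 + (542 + D² + D*P)/2 = -4 + (271 + D²/2 + D*P/2) = 267 + D²/2 + D*P/2)
(87333 - 432346)/(441815 + c(361, (-6*(-5))*Y)) = (87333 - 432346)/(441815 + (267 + (½)*361² + (½)*361*(-6*(-5)*(-18)))) = -345013/(441815 + (267 + (½)*130321 + (½)*361*(30*(-18)))) = -345013/(441815 + (267 + 130321/2 + (½)*361*(-540))) = -345013/(441815 + (267 + 130321/2 - 97470)) = -345013/(441815 - 64085/2) = -345013/819545/2 = -345013*2/819545 = -690026/819545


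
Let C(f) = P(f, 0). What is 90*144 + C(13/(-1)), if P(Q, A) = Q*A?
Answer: 12960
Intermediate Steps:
P(Q, A) = A*Q
C(f) = 0 (C(f) = 0*f = 0)
90*144 + C(13/(-1)) = 90*144 + 0 = 12960 + 0 = 12960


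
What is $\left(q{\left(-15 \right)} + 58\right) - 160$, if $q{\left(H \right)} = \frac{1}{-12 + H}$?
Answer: $- \frac{2755}{27} \approx -102.04$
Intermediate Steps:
$\left(q{\left(-15 \right)} + 58\right) - 160 = \left(\frac{1}{-12 - 15} + 58\right) - 160 = \left(\frac{1}{-27} + 58\right) - 160 = \left(- \frac{1}{27} + 58\right) - 160 = \frac{1565}{27} - 160 = - \frac{2755}{27}$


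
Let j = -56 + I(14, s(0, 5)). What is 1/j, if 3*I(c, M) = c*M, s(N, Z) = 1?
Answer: -3/154 ≈ -0.019481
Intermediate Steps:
I(c, M) = M*c/3 (I(c, M) = (c*M)/3 = (M*c)/3 = M*c/3)
j = -154/3 (j = -56 + (⅓)*1*14 = -56 + 14/3 = -154/3 ≈ -51.333)
1/j = 1/(-154/3) = -3/154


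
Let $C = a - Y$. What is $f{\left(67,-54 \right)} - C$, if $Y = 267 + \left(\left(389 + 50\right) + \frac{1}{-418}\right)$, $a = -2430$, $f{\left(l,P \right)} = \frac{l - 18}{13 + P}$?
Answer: $\frac{53724245}{17138} \approx 3134.8$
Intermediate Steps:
$f{\left(l,P \right)} = \frac{-18 + l}{13 + P}$
$Y = \frac{295107}{418}$ ($Y = 267 + \left(439 - \frac{1}{418}\right) = 267 + \frac{183501}{418} = \frac{295107}{418} \approx 706.0$)
$C = - \frac{1310847}{418}$ ($C = -2430 - \frac{295107}{418} = - \frac{1310847}{418} \approx -3136.0$)
$f{\left(67,-54 \right)} - C = \frac{-18 + 67}{13 - 54} - - \frac{1310847}{418} = \frac{1}{-41} \cdot 49 + \frac{1310847}{418} = \left(- \frac{1}{41}\right) 49 + \frac{1310847}{418} = - \frac{49}{41} + \frac{1310847}{418} = \frac{53724245}{17138}$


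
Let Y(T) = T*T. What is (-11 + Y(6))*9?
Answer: 225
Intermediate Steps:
Y(T) = T²
(-11 + Y(6))*9 = (-11 + 6²)*9 = (-11 + 36)*9 = 25*9 = 225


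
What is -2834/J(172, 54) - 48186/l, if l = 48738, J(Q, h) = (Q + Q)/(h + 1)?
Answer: -634447337/1397156 ≈ -454.10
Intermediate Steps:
J(Q, h) = 2*Q/(1 + h) (J(Q, h) = (2*Q)/(1 + h) = 2*Q/(1 + h))
-2834/J(172, 54) - 48186/l = -2834/(2*172/(1 + 54)) - 48186/48738 = -2834/(2*172/55) - 48186*1/48738 = -2834/(2*172*(1/55)) - 8031/8123 = -2834/344/55 - 8031/8123 = -2834*55/344 - 8031/8123 = -77935/172 - 8031/8123 = -634447337/1397156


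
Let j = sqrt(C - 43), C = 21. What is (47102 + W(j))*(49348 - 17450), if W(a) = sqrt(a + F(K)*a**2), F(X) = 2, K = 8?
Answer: 1502459596 + 31898*22**(1/4)*sqrt(I - 2*sqrt(22)) ≈ 1.5025e+9 + 2.1189e+5*I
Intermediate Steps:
j = I*sqrt(22) (j = sqrt(21 - 43) = sqrt(-22) = I*sqrt(22) ≈ 4.6904*I)
W(a) = sqrt(a + 2*a**2)
(47102 + W(j))*(49348 - 17450) = (47102 + sqrt((I*sqrt(22))*(1 + 2*(I*sqrt(22)))))*(49348 - 17450) = (47102 + sqrt((I*sqrt(22))*(1 + 2*I*sqrt(22))))*31898 = (47102 + sqrt(I*sqrt(22)*(1 + 2*I*sqrt(22))))*31898 = (47102 + 22**(1/4)*sqrt(I*(1 + 2*I*sqrt(22))))*31898 = 1502459596 + 31898*22**(1/4)*sqrt(I*(1 + 2*I*sqrt(22)))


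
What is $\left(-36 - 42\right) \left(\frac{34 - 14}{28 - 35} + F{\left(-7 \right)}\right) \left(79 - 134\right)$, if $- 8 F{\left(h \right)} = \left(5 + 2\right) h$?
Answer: $\frac{392535}{28} \approx 14019.0$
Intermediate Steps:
$F{\left(h \right)} = - \frac{7 h}{8}$ ($F{\left(h \right)} = - \frac{\left(5 + 2\right) h}{8} = - \frac{7 h}{8}$)
$\left(-36 - 42\right) \left(\frac{34 - 14}{28 - 35} + F{\left(-7 \right)}\right) \left(79 - 134\right) = \left(-36 - 42\right) \left(\frac{34 - 14}{28 - 35} - - \frac{49}{8}\right) \left(79 - 134\right) = - 78 \left(\frac{20}{-7} + \frac{49}{8}\right) \left(-55\right) = - 78 \left(20 \left(- \frac{1}{7}\right) + \frac{49}{8}\right) \left(-55\right) = - 78 \left(- \frac{20}{7} + \frac{49}{8}\right) \left(-55\right) = \left(-78\right) \frac{183}{56} \left(-55\right) = \left(- \frac{7137}{28}\right) \left(-55\right) = \frac{392535}{28}$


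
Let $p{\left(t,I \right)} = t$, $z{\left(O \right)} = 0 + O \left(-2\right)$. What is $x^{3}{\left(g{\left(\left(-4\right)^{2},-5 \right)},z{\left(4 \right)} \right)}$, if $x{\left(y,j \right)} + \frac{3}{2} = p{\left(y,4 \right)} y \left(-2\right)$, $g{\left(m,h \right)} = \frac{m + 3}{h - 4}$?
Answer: $- \frac{4801149703}{4251528} \approx -1129.3$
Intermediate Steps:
$z{\left(O \right)} = - 2 O$ ($z{\left(O \right)} = 0 - 2 O = - 2 O$)
$g{\left(m,h \right)} = \frac{3 + m}{-4 + h}$
$x{\left(y,j \right)} = - \frac{3}{2} - 2 y^{2}$ ($x{\left(y,j \right)} = - \frac{3}{2} + y y \left(-2\right) = - \frac{3}{2} + y^{2} \left(-2\right) = - \frac{3}{2} - 2 y^{2}$)
$x^{3}{\left(g{\left(\left(-4\right)^{2},-5 \right)},z{\left(4 \right)} \right)} = \left(- \frac{3}{2} - 2 \left(\frac{3 + \left(-4\right)^{2}}{-4 - 5}\right)^{2}\right)^{3} = \left(- \frac{3}{2} - 2 \left(\frac{3 + 16}{-9}\right)^{2}\right)^{3} = \left(- \frac{3}{2} - 2 \left(\left(- \frac{1}{9}\right) 19\right)^{2}\right)^{3} = \left(- \frac{3}{2} - 2 \left(- \frac{19}{9}\right)^{2}\right)^{3} = \left(- \frac{3}{2} - \frac{722}{81}\right)^{3} = \left(- \frac{1687}{162}\right)^{3} = - \frac{4801149703}{4251528}$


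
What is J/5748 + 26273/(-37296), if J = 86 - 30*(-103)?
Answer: -2713759/17864784 ≈ -0.15191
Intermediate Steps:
J = 3176 (J = 86 + 3090 = 3176)
J/5748 + 26273/(-37296) = 3176/5748 + 26273/(-37296) = 3176*(1/5748) + 26273*(-1/37296) = 794/1437 - 26273/37296 = -2713759/17864784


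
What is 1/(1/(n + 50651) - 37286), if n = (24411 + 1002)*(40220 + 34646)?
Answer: -1902620309/70941100841373 ≈ -2.6820e-5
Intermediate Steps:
n = 1902569658 (n = 25413*74866 = 1902569658)
1/(1/(n + 50651) - 37286) = 1/(1/(1902569658 + 50651) - 37286) = 1/(1/1902620309 - 37286) = 1/(-70941100841373/1902620309) = -1902620309/70941100841373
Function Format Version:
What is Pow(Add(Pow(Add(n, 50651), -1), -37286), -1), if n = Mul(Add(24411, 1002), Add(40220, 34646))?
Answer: Rational(-1902620309, 70941100841373) ≈ -2.6820e-5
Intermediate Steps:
n = 1902569658 (n = Mul(25413, 74866) = 1902569658)
Pow(Add(Pow(Add(n, 50651), -1), -37286), -1) = Pow(Add(Pow(Add(1902569658, 50651), -1), -37286), -1) = Pow(Add(Pow(1902620309, -1), -37286), -1) = Pow(Add(Rational(1, 1902620309), -37286), -1) = Pow(Rational(-70941100841373, 1902620309), -1) = Rational(-1902620309, 70941100841373)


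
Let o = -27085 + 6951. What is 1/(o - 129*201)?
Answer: -1/46063 ≈ -2.1709e-5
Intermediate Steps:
o = -20134
1/(o - 129*201) = 1/(-20134 - 129*201) = 1/(-20134 - 25929) = 1/(-46063) = -1/46063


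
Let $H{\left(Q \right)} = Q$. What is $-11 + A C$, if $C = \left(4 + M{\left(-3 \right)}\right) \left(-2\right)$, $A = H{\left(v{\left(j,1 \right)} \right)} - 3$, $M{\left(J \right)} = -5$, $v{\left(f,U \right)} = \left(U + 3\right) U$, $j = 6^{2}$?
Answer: $-9$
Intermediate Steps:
$j = 36$
$v{\left(f,U \right)} = U \left(3 + U\right)$ ($v{\left(f,U \right)} = \left(3 + U\right) U = U \left(3 + U\right)$)
$A = 1$ ($A = 1 \left(3 + 1\right) - 3 = 1 \cdot 4 - 3 = 4 - 3 = 1$)
$C = 2$ ($C = \left(4 - 5\right) \left(-2\right) = \left(-1\right) \left(-2\right) = 2$)
$-11 + A C = -11 + 1 \cdot 2 = -11 + 2 = -9$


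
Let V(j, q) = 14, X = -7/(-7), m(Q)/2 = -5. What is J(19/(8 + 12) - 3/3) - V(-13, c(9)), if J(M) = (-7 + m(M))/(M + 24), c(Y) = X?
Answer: -7046/479 ≈ -14.710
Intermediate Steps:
m(Q) = -10 (m(Q) = 2*(-5) = -10)
X = 1 (X = -7*(-⅐) = 1)
c(Y) = 1
J(M) = -17/(24 + M) (J(M) = (-7 - 10)/(M + 24) = -17/(24 + M))
J(19/(8 + 12) - 3/3) - V(-13, c(9)) = -17/(24 + (19/(8 + 12) - 3/3)) - 1*14 = -17/(24 + (19/20 - 3*⅓)) - 14 = -17/(24 + (19*(1/20) - 1)) - 14 = -17/(24 + (19/20 - 1)) - 14 = -17/(24 - 1/20) - 14 = -17/479/20 - 14 = -17*20/479 - 14 = -340/479 - 14 = -7046/479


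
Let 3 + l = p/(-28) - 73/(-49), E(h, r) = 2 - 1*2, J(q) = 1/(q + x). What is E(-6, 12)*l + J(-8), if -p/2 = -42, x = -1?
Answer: -⅑ ≈ -0.11111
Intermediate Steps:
J(q) = 1/(-1 + q) (J(q) = 1/(q - 1) = 1/(-1 + q))
p = 84 (p = -2*(-42) = 84)
E(h, r) = 0 (E(h, r) = 2 - 2 = 0)
l = -221/49 (l = -3 + (84/(-28) - 73/(-49)) = -3 + (84*(-1/28) - 73*(-1/49)) = -3 + (-3 + 73/49) = -3 - 74/49 = -221/49 ≈ -4.5102)
E(-6, 12)*l + J(-8) = 0*(-221/49) + 1/(-1 - 8) = 0 + 1/(-9) = 0 - ⅑ = -⅑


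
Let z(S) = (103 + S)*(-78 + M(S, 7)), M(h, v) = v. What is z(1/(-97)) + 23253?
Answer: 1546251/97 ≈ 15941.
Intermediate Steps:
z(S) = -7313 - 71*S (z(S) = (103 + S)*(-78 + 7) = (103 + S)*(-71) = -7313 - 71*S)
z(1/(-97)) + 23253 = (-7313 - 71/(-97)) + 23253 = (-7313 - 71*(-1/97)) + 23253 = (-7313 + 71/97) + 23253 = -709290/97 + 23253 = 1546251/97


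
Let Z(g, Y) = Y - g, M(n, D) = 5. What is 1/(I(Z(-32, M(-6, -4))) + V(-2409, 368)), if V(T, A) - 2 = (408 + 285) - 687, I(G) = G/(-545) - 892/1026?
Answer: 279585/1974629 ≈ 0.14159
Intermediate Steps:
I(G) = -446/513 - G/545 (I(G) = G*(-1/545) - 892*1/1026 = -G/545 - 446/513 = -446/513 - G/545)
V(T, A) = 8 (V(T, A) = 2 + ((408 + 285) - 687) = 2 + (693 - 687) = 2 + 6 = 8)
1/(I(Z(-32, M(-6, -4))) + V(-2409, 368)) = 1/((-446/513 - (5 - 1*(-32))/545) + 8) = 1/((-446/513 - (5 + 32)/545) + 8) = 1/((-446/513 - 1/545*37) + 8) = 1/((-446/513 - 37/545) + 8) = 1/(-262051/279585 + 8) = 1/(1974629/279585) = 279585/1974629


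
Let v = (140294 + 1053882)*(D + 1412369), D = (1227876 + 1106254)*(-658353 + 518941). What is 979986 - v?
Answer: 388590028275211602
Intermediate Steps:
D = -325405731560 (D = 2334130*(-139412) = -325405731560)
v = -388590028274231616 (v = (140294 + 1053882)*(-325405731560 + 1412369) = 1194176*(-325404319191) = -388590028274231616)
979986 - v = 979986 - 1*(-388590028274231616) = 979986 + 388590028274231616 = 388590028275211602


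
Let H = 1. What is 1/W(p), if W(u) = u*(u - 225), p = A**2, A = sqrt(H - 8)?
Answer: 1/1624 ≈ 0.00061576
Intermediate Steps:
A = I*sqrt(7) (A = sqrt(1 - 8) = sqrt(-7) = I*sqrt(7) ≈ 2.6458*I)
p = -7 (p = (I*sqrt(7))**2 = -7)
W(u) = u*(-225 + u)
1/W(p) = 1/(-7*(-225 - 7)) = 1/(-7*(-232)) = 1/1624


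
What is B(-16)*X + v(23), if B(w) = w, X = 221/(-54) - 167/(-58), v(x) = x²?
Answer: 429407/783 ≈ 548.41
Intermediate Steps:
X = -950/783 (X = 221*(-1/54) - 167*(-1/58) = -221/54 + 167/58 = -950/783 ≈ -1.2133)
B(-16)*X + v(23) = -16*(-950/783) + 23² = 15200/783 + 529 = 429407/783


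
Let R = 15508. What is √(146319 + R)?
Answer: √161827 ≈ 402.28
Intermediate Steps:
√(146319 + R) = √(146319 + 15508) = √161827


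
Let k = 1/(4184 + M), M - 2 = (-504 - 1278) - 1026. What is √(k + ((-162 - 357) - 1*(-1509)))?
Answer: √1879896538/1378 ≈ 31.464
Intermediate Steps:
M = -2806 (M = 2 + ((-504 - 1278) - 1026) = 2 + (-1782 - 1026) = 2 - 2808 = -2806)
k = 1/1378 (k = 1/(4184 - 2806) = 1/1378 ≈ 0.00072569)
√(k + ((-162 - 357) - 1*(-1509))) = √(1/1378 + ((-162 - 357) - 1*(-1509))) = √(1/1378 + (-519 + 1509)) = √(1/1378 + 990) = √(1364221/1378) = √1879896538/1378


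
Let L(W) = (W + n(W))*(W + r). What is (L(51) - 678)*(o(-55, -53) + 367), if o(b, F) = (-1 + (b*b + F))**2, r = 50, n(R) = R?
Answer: 84953049792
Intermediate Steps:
o(b, F) = (-1 + F + b**2)**2 (o(b, F) = (-1 + (b**2 + F))**2 = (-1 + (F + b**2))**2 = (-1 + F + b**2)**2)
L(W) = 2*W*(50 + W) (L(W) = (W + W)*(W + 50) = (2*W)*(50 + W) = 2*W*(50 + W))
(L(51) - 678)*(o(-55, -53) + 367) = (2*51*(50 + 51) - 678)*((-1 - 53 + (-55)**2)**2 + 367) = (2*51*101 - 678)*((-1 - 53 + 3025)**2 + 367) = (10302 - 678)*(2971**2 + 367) = 9624*(8826841 + 367) = 9624*8827208 = 84953049792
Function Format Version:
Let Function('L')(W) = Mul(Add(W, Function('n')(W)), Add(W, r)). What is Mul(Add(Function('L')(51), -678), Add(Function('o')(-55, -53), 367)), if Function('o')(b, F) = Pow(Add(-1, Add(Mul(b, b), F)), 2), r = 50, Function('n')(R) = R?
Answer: 84953049792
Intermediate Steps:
Function('o')(b, F) = Pow(Add(-1, F, Pow(b, 2)), 2) (Function('o')(b, F) = Pow(Add(-1, Add(Pow(b, 2), F)), 2) = Pow(Add(-1, Add(F, Pow(b, 2))), 2) = Pow(Add(-1, F, Pow(b, 2)), 2))
Function('L')(W) = Mul(2, W, Add(50, W)) (Function('L')(W) = Mul(Add(W, W), Add(W, 50)) = Mul(Mul(2, W), Add(50, W)) = Mul(2, W, Add(50, W)))
Mul(Add(Function('L')(51), -678), Add(Function('o')(-55, -53), 367)) = Mul(Add(Mul(2, 51, Add(50, 51)), -678), Add(Pow(Add(-1, -53, Pow(-55, 2)), 2), 367)) = Mul(Add(Mul(2, 51, 101), -678), Add(Pow(Add(-1, -53, 3025), 2), 367)) = Mul(Add(10302, -678), Add(Pow(2971, 2), 367)) = Mul(9624, Add(8826841, 367)) = Mul(9624, 8827208) = 84953049792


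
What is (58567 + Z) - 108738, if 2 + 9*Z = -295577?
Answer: -747118/9 ≈ -83013.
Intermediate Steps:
Z = -295579/9 (Z = -2/9 + (1/9)*(-295577) = -2/9 - 295577/9 = -295579/9 ≈ -32842.)
(58567 + Z) - 108738 = (58567 - 295579/9) - 108738 = 231524/9 - 108738 = -747118/9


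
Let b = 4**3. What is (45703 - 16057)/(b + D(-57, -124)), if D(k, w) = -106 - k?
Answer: 9882/5 ≈ 1976.4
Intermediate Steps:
b = 64
(45703 - 16057)/(b + D(-57, -124)) = (45703 - 16057)/(64 + (-106 - 1*(-57))) = 29646/(64 + (-106 + 57)) = 29646/(64 - 49) = 29646/15 = 29646*(1/15) = 9882/5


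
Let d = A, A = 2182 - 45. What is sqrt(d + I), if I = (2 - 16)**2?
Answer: sqrt(2333) ≈ 48.301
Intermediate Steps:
A = 2137
I = 196 (I = (-14)**2 = 196)
d = 2137
sqrt(d + I) = sqrt(2137 + 196) = sqrt(2333)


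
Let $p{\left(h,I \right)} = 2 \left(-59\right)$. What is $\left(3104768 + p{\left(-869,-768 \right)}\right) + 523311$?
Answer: $3627961$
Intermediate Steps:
$p{\left(h,I \right)} = -118$
$\left(3104768 + p{\left(-869,-768 \right)}\right) + 523311 = \left(3104768 - 118\right) + 523311 = 3104650 + 523311 = 3627961$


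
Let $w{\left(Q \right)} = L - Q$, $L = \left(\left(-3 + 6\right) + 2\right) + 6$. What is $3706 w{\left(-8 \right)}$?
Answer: $70414$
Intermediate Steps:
$L = 11$ ($L = \left(3 + 2\right) + 6 = 5 + 6 = 11$)
$w{\left(Q \right)} = 11 - Q$
$3706 w{\left(-8 \right)} = 3706 \left(11 - -8\right) = 3706 \left(11 + 8\right) = 3706 \cdot 19 = 70414$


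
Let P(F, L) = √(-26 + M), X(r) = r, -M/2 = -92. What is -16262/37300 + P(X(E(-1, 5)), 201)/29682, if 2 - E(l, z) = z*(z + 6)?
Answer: -8131/18650 + √158/29682 ≈ -0.43555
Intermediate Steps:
M = 184 (M = -2*(-92) = 184)
E(l, z) = 2 - z*(6 + z) (E(l, z) = 2 - z*(z + 6) = 2 - z*(6 + z))
P(F, L) = √158 (P(F, L) = √(-26 + 184) = √158)
-16262/37300 + P(X(E(-1, 5)), 201)/29682 = -16262/37300 + √158/29682 = -16262*1/37300 + √158*(1/29682) = -8131/18650 + √158/29682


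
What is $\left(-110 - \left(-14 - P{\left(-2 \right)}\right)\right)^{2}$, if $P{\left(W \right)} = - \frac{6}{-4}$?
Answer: $\frac{35721}{4} \approx 8930.3$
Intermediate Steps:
$P{\left(W \right)} = \frac{3}{2}$ ($P{\left(W \right)} = \left(-6\right) \left(- \frac{1}{4}\right) = \frac{3}{2}$)
$\left(-110 - \left(-14 - P{\left(-2 \right)}\right)\right)^{2} = \left(-110 + \left(\left(45 + \frac{3}{2}\right) - 31\right)\right)^{2} = \left(-110 + \left(\frac{93}{2} - 31\right)\right)^{2} = \left(-110 + \frac{31}{2}\right)^{2} = \left(- \frac{189}{2}\right)^{2} = \frac{35721}{4}$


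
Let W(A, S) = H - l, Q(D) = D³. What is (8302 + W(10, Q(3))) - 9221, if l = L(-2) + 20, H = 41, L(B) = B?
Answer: -896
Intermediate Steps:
l = 18 (l = -2 + 20 = 18)
W(A, S) = 23 (W(A, S) = 41 - 1*18 = 41 - 18 = 23)
(8302 + W(10, Q(3))) - 9221 = (8302 + 23) - 9221 = 8325 - 9221 = -896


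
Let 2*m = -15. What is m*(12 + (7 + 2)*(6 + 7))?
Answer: -1935/2 ≈ -967.50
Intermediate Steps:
m = -15/2 (m = (½)*(-15) = -15/2 ≈ -7.5000)
m*(12 + (7 + 2)*(6 + 7)) = -15*(12 + (7 + 2)*(6 + 7))/2 = -15*(12 + 9*13)/2 = -15*(12 + 117)/2 = -15/2*129 = -1935/2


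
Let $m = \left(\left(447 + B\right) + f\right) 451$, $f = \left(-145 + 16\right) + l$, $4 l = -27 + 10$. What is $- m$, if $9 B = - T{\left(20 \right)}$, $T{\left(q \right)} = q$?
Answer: $- \frac{5057965}{36} \approx -1.405 \cdot 10^{5}$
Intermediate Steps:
$l = - \frac{17}{4}$ ($l = \frac{-27 + 10}{4} = \frac{1}{4} \left(-17\right) = - \frac{17}{4} \approx -4.25$)
$f = - \frac{533}{4}$ ($f = \left(-145 + 16\right) - \frac{17}{4} = -129 - \frac{17}{4} = - \frac{533}{4} \approx -133.25$)
$B = - \frac{20}{9}$ ($B = \frac{\left(-1\right) 20}{9} = \frac{1}{9} \left(-20\right) = - \frac{20}{9} \approx -2.2222$)
$m = \frac{5057965}{36}$ ($m = \left(\left(447 - \frac{20}{9}\right) - \frac{533}{4}\right) 451 = \left(\frac{4003}{9} - \frac{533}{4}\right) 451 = \frac{11215}{36} \cdot 451 = \frac{5057965}{36} \approx 1.405 \cdot 10^{5}$)
$- m = \left(-1\right) \frac{5057965}{36} = - \frac{5057965}{36}$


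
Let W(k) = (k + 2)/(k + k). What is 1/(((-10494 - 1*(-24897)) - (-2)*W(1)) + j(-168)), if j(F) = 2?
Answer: 1/14408 ≈ 6.9406e-5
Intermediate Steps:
W(k) = (2 + k)/(2*k) (W(k) = (2 + k)/((2*k)) = (2 + k)*(1/(2*k)) = (2 + k)/(2*k))
1/(((-10494 - 1*(-24897)) - (-2)*W(1)) + j(-168)) = 1/(((-10494 - 1*(-24897)) - (-2)*(½)*(2 + 1)/1) + 2) = 1/(((-10494 + 24897) - (-2)*(½)*1*3) + 2) = 1/((14403 - (-2)*3/2) + 2) = 1/((14403 - 1*(-3)) + 2) = 1/((14403 + 3) + 2) = 1/(14406 + 2) = 1/14408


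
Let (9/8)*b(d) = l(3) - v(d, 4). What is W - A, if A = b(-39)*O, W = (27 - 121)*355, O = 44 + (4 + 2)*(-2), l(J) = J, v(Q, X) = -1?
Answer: -301354/9 ≈ -33484.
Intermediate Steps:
O = 32 (O = 44 + 6*(-2) = 44 - 12 = 32)
W = -33370 (W = -94*355 = -33370)
b(d) = 32/9 (b(d) = 8*(3 - 1*(-1))/9 = 8*(3 + 1)/9 = (8/9)*4 = 32/9)
A = 1024/9 (A = (32/9)*32 = 1024/9 ≈ 113.78)
W - A = -33370 - 1*1024/9 = -33370 - 1024/9 = -301354/9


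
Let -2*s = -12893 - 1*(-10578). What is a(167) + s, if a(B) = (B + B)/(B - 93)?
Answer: 85989/74 ≈ 1162.0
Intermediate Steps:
a(B) = 2*B/(-93 + B) (a(B) = (2*B)/(-93 + B) = 2*B/(-93 + B))
s = 2315/2 (s = -(-12893 - 1*(-10578))/2 = -(-12893 + 10578)/2 = -½*(-2315) = 2315/2 ≈ 1157.5)
a(167) + s = 2*167/(-93 + 167) + 2315/2 = 2*167/74 + 2315/2 = 2*167*(1/74) + 2315/2 = 167/37 + 2315/2 = 85989/74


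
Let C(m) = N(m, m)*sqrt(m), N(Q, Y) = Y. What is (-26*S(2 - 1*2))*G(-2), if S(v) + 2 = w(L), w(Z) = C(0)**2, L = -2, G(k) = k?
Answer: -104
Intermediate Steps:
C(m) = m**(3/2) (C(m) = m*sqrt(m) = m**(3/2))
w(Z) = 0 (w(Z) = (0**(3/2))**2 = 0**2 = 0)
S(v) = -2 (S(v) = -2 + 0 = -2)
(-26*S(2 - 1*2))*G(-2) = -26*(-2)*(-2) = 52*(-2) = -104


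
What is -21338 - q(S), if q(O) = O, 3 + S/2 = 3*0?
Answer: -21332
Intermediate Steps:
S = -6 (S = -6 + 2*(3*0) = -6 + 2*0 = -6 + 0 = -6)
-21338 - q(S) = -21338 - 1*(-6) = -21338 + 6 = -21332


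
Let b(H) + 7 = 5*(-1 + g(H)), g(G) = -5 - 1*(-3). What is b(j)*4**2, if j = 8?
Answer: -352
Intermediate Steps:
g(G) = -2 (g(G) = -5 + 3 = -2)
b(H) = -22 (b(H) = -7 + 5*(-1 - 2) = -7 + 5*(-3) = -7 - 15 = -22)
b(j)*4**2 = -22*4**2 = -22*16 = -352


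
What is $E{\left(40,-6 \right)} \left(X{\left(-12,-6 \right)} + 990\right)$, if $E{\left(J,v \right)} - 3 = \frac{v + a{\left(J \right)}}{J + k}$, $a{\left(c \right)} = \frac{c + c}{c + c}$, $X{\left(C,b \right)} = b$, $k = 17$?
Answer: $\frac{54448}{19} \approx 2865.7$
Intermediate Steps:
$a{\left(c \right)} = 1$ ($a{\left(c \right)} = \frac{2 c}{2 c} = 2 c \frac{1}{2 c} = 1$)
$E{\left(J,v \right)} = 3 + \frac{1 + v}{17 + J}$ ($E{\left(J,v \right)} = 3 + \frac{v + 1}{J + 17} = 3 + \frac{1 + v}{17 + J}$)
$E{\left(40,-6 \right)} \left(X{\left(-12,-6 \right)} + 990\right) = \frac{52 - 6 + 3 \cdot 40}{17 + 40} \left(-6 + 990\right) = \frac{52 - 6 + 120}{57} \cdot 984 = \frac{1}{57} \cdot 166 \cdot 984 = \frac{166}{57} \cdot 984 = \frac{54448}{19}$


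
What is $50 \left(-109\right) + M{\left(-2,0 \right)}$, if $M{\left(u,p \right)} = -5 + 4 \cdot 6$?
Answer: $-5431$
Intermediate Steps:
$M{\left(u,p \right)} = 19$ ($M{\left(u,p \right)} = -5 + 24 = 19$)
$50 \left(-109\right) + M{\left(-2,0 \right)} = 50 \left(-109\right) + 19 = -5450 + 19 = -5431$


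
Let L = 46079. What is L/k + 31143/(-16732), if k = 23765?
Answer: 30880433/397635980 ≈ 0.077660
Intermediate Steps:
L/k + 31143/(-16732) = 46079/23765 + 31143/(-16732) = 46079*(1/23765) + 31143*(-1/16732) = 46079/23765 - 31143/16732 = 30880433/397635980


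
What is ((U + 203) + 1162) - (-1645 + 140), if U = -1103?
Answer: 1767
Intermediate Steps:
((U + 203) + 1162) - (-1645 + 140) = ((-1103 + 203) + 1162) - (-1645 + 140) = (-900 + 1162) - 1*(-1505) = 262 + 1505 = 1767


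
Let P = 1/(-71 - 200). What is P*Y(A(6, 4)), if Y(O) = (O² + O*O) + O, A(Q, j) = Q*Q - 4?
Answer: -2080/271 ≈ -7.6753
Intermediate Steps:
P = -1/271 (P = 1/(-271) = -1/271 ≈ -0.0036900)
A(Q, j) = -4 + Q² (A(Q, j) = Q² - 4 = -4 + Q²)
Y(O) = O + 2*O² (Y(O) = (O² + O²) + O = 2*O² + O = O + 2*O²)
P*Y(A(6, 4)) = -(-4 + 6²)*(1 + 2*(-4 + 6²))/271 = -(-4 + 36)*(1 + 2*(-4 + 36))/271 = -32*(1 + 2*32)/271 = -32*(1 + 64)/271 = -32*65/271 = -1/271*2080 = -2080/271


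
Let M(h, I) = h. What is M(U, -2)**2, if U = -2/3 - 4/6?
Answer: 16/9 ≈ 1.7778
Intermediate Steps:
U = -4/3 (U = -2*1/3 - 4*1/6 = -2/3 - 2/3 = -4/3 ≈ -1.3333)
M(U, -2)**2 = (-4/3)**2 = 16/9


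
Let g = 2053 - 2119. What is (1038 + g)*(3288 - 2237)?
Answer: 1021572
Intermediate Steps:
g = -66
(1038 + g)*(3288 - 2237) = (1038 - 66)*(3288 - 2237) = 972*1051 = 1021572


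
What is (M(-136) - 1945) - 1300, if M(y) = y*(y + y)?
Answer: 33747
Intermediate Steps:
M(y) = 2*y**2 (M(y) = y*(2*y) = 2*y**2)
(M(-136) - 1945) - 1300 = (2*(-136)**2 - 1945) - 1300 = (2*18496 - 1945) - 1300 = (36992 - 1945) - 1300 = 35047 - 1300 = 33747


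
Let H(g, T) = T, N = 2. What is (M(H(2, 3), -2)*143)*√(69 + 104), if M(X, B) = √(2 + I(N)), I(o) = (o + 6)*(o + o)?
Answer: 143*√5882 ≈ 10967.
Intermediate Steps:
I(o) = 2*o*(6 + o) (I(o) = (6 + o)*(2*o) = 2*o*(6 + o))
M(X, B) = √34 (M(X, B) = √(2 + 2*2*(6 + 2)) = √(2 + 2*2*8) = √(2 + 32) = √34)
(M(H(2, 3), -2)*143)*√(69 + 104) = (√34*143)*√(69 + 104) = (143*√34)*√173 = 143*√5882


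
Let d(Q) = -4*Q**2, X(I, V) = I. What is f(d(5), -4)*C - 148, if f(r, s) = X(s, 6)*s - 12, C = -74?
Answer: -444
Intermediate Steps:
f(r, s) = -12 + s**2 (f(r, s) = s*s - 12 = s**2 - 12 = -12 + s**2)
f(d(5), -4)*C - 148 = (-12 + (-4)**2)*(-74) - 148 = (-12 + 16)*(-74) - 148 = 4*(-74) - 148 = -296 - 148 = -444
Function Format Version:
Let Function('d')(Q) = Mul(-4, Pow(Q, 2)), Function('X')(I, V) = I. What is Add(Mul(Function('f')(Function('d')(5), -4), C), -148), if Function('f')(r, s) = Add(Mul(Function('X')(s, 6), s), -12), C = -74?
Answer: -444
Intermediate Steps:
Function('f')(r, s) = Add(-12, Pow(s, 2)) (Function('f')(r, s) = Add(Mul(s, s), -12) = Add(Pow(s, 2), -12) = Add(-12, Pow(s, 2)))
Add(Mul(Function('f')(Function('d')(5), -4), C), -148) = Add(Mul(Add(-12, Pow(-4, 2)), -74), -148) = Add(Mul(Add(-12, 16), -74), -148) = Add(Mul(4, -74), -148) = Add(-296, -148) = -444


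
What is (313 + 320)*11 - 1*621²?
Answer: -378678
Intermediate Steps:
(313 + 320)*11 - 1*621² = 633*11 - 1*385641 = 6963 - 385641 = -378678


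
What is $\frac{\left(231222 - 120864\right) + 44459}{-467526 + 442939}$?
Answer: $- \frac{154817}{24587} \approx -6.2967$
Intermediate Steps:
$\frac{\left(231222 - 120864\right) + 44459}{-467526 + 442939} = \frac{\left(231222 - 120864\right) + 44459}{-24587} = \left(110358 + 44459\right) \left(- \frac{1}{24587}\right) = 154817 \left(- \frac{1}{24587}\right) = - \frac{154817}{24587}$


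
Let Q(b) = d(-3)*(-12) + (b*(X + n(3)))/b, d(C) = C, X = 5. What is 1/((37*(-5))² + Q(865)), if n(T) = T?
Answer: 1/34269 ≈ 2.9181e-5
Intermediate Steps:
Q(b) = 44 (Q(b) = -3*(-12) + (b*(5 + 3))/b = 36 + (b*8)/b = 36 + (8*b)/b = 36 + 8 = 44)
1/((37*(-5))² + Q(865)) = 1/((37*(-5))² + 44) = 1/((-185)² + 44) = 1/(34225 + 44) = 1/34269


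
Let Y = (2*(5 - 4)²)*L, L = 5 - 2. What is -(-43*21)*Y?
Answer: 5418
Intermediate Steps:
L = 3
Y = 6 (Y = (2*(5 - 4)²)*3 = (2*1²)*3 = (2*1)*3 = 2*3 = 6)
-(-43*21)*Y = -(-43*21)*6 = -(-903)*6 = -1*(-5418) = 5418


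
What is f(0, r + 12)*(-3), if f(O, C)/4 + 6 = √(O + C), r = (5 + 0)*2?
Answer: 72 - 12*√22 ≈ 15.715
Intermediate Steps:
r = 10 (r = 5*2 = 10)
f(O, C) = -24 + 4*√(C + O) (f(O, C) = -24 + 4*√(O + C) = -24 + 4*√(C + O))
f(0, r + 12)*(-3) = (-24 + 4*√((10 + 12) + 0))*(-3) = (-24 + 4*√(22 + 0))*(-3) = (-24 + 4*√22)*(-3) = 72 - 12*√22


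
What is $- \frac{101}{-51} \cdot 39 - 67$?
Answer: $\frac{174}{17} \approx 10.235$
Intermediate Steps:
$- \frac{101}{-51} \cdot 39 - 67 = \left(-101\right) \left(- \frac{1}{51}\right) 39 - 67 = \frac{101}{51} \cdot 39 - 67 = \frac{1313}{17} - 67 = \frac{174}{17}$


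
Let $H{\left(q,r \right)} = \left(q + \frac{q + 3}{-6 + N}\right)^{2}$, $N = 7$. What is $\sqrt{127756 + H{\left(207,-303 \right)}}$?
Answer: $\sqrt{301645} \approx 549.22$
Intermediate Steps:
$H{\left(q,r \right)} = \left(3 + 2 q\right)^{2}$ ($H{\left(q,r \right)} = \left(q + \frac{q + 3}{-6 + 7}\right)^{2} = \left(q + \frac{3 + q}{1}\right)^{2} = \left(q + \left(3 + q\right) 1\right)^{2} = \left(q + \left(3 + q\right)\right)^{2} = \left(3 + 2 q\right)^{2}$)
$\sqrt{127756 + H{\left(207,-303 \right)}} = \sqrt{127756 + \left(3 + 2 \cdot 207\right)^{2}} = \sqrt{127756 + \left(3 + 414\right)^{2}} = \sqrt{127756 + 417^{2}} = \sqrt{127756 + 173889} = \sqrt{301645}$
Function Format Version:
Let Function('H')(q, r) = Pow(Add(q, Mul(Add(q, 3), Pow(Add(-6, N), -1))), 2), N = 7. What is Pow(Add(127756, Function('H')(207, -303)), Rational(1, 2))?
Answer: Pow(301645, Rational(1, 2)) ≈ 549.22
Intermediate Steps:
Function('H')(q, r) = Pow(Add(3, Mul(2, q)), 2) (Function('H')(q, r) = Pow(Add(q, Mul(Add(q, 3), Pow(Add(-6, 7), -1))), 2) = Pow(Add(q, Mul(Add(3, q), Pow(1, -1))), 2) = Pow(Add(q, Mul(Add(3, q), 1)), 2) = Pow(Add(q, Add(3, q)), 2) = Pow(Add(3, Mul(2, q)), 2))
Pow(Add(127756, Function('H')(207, -303)), Rational(1, 2)) = Pow(Add(127756, Pow(Add(3, Mul(2, 207)), 2)), Rational(1, 2)) = Pow(Add(127756, Pow(Add(3, 414), 2)), Rational(1, 2)) = Pow(Add(127756, Pow(417, 2)), Rational(1, 2)) = Pow(Add(127756, 173889), Rational(1, 2)) = Pow(301645, Rational(1, 2))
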